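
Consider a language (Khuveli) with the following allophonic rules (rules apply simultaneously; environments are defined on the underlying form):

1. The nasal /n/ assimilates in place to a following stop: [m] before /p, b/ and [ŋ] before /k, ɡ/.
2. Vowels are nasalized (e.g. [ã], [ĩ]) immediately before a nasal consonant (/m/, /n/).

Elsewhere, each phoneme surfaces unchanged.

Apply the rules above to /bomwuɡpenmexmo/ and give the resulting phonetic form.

[bõmwuɡpẽnmexmo]

/o/ (between /b/ and /m/) occurs before a nasal consonant → [õ] by rule 2.
/u/ (between /w/ and /ɡ/) is in the target of rule 2 but the environment (before a nasal consonant) is not met → [u].
Rule 2 applies to /e/ (between /p/ and /n/: before a nasal consonant) → [ẽ].
/n/ — between /e/ and /m/; rule 1 does not apply here → [n].
/e/ (between /m/ and /x/) fails the environment for rule 2, so it stays [e].
/o/ (word-final): rule 2 targets it, but not before a nasal consonant → unchanged [o].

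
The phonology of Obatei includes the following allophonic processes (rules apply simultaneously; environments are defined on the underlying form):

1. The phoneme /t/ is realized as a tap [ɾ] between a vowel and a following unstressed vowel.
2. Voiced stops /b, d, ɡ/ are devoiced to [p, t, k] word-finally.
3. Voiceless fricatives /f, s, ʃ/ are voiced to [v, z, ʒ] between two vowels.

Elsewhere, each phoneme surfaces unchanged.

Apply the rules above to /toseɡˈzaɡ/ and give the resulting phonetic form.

/t/ (word-initial) fails the environment for rule 1, so it stays [t].
/s/ meets the environment for rule 3 (between two vowels) → [z].
/ɡ/ (between /e/ and /z/): rule 2 targets it, but not word-finally → unchanged [ɡ].
Rule 2 applies to /ɡ/ (word-final: word-finally) → [k].

[tozeɡˈzak]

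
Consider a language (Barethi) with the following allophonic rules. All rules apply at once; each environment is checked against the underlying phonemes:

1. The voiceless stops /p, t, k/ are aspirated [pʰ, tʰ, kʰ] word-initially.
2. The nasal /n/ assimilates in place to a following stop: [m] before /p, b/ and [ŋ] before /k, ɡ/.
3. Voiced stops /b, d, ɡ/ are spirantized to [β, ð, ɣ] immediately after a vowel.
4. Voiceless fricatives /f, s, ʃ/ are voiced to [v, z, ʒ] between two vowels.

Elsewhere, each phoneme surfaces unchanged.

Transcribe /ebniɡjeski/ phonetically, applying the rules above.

[eβniɣjeski]

/e/ (word-initial) is unaffected → [e].
/b/ (between /e/ and /n/) occurs immediately after a vowel → [β] by rule 3.
/n/ — between /b/ and /i/; rule 2 does not apply here → [n].
/i/ — not in any rule's target class → [i].
Rule 3 applies to /ɡ/ (between /i/ and /j/: immediately after a vowel) → [ɣ].
/j/ stays [j].
/e/ stays [e].
/s/ (between /e/ and /k/): rule 4 targets it, but not between two vowels → unchanged [s].
/k/ (between /s/ and /i/) fails the environment for rule 1, so it stays [k].
/i/ (word-final) is unaffected → [i].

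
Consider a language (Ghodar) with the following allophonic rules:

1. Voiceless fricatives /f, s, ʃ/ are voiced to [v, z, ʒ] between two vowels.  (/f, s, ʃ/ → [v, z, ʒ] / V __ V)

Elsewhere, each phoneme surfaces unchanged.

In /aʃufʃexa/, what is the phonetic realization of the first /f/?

/f/ (between /u/ and /ʃ/) fails the environment for rule 1, so it stays [f].

[f]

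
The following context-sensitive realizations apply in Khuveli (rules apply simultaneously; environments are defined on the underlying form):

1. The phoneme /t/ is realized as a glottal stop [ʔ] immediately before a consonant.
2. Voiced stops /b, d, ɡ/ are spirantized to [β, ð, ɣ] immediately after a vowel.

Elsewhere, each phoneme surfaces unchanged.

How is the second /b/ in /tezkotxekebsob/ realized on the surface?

Rule 2 applies to /b/ (word-final: immediately after a vowel) → [β].

[β]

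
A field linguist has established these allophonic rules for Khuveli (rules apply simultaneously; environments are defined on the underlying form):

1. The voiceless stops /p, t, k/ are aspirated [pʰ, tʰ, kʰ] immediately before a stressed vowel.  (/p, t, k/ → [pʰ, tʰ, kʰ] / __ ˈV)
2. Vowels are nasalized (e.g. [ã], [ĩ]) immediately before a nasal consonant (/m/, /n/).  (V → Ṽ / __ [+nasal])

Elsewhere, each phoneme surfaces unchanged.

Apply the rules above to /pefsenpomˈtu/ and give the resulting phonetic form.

[pefsẽnpõmˈtʰu]

/p/ (word-initial) fails the environment for rule 1, so it stays [p].
/e/ — between /p/ and /f/; rule 2 does not apply here → [e].
/f/ stays [f].
/s/ (between /f/ and /e/) is unaffected → [s].
/e/ — between /s/ and /n/, before a nasal consonant — surfaces as [ẽ] (rule 2).
/n/ stays [n].
/p/ — between /n/ and /o/; rule 1 does not apply here → [p].
/o/ meets the environment for rule 2 (before a nasal consonant) → [õ].
/m/ stays [m].
/t/ (between /m/ and /u/) occurs immediately before a stressed vowel → [tʰ] by rule 1.
/u/ (word-final) fails the environment for rule 2, so it stays [u].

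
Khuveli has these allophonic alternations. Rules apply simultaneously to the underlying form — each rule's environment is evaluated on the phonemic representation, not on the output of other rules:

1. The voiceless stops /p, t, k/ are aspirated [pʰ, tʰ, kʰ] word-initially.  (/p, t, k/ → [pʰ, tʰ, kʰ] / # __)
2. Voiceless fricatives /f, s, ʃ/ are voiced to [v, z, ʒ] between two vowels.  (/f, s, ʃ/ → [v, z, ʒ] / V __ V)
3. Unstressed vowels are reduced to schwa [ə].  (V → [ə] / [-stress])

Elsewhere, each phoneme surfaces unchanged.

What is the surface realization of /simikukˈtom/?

[səməkəkˈtom]

/s/ (word-initial): rule 2 targets it, but not between two vowels → unchanged [s].
/i/ — between /s/ and /m/, in an unstressed syllable — surfaces as [ə] (rule 3).
/m/ (between /i/ and /i/) is unaffected → [m].
/i/ (between /m/ and /k/): in an unstressed syllable, so rule 3 applies → [ə].
/k/ (between /i/ and /u/) fails the environment for rule 1, so it stays [k].
/u/ meets the environment for rule 3 (in an unstressed syllable) → [ə].
/k/ (between /u/ and /t/) fails the environment for rule 1, so it stays [k].
/t/ (between /k/ and /o/) fails the environment for rule 1, so it stays [t].
/o/ (between /t/ and /m/) fails the environment for rule 3, so it stays [o].
/m/ stays [m].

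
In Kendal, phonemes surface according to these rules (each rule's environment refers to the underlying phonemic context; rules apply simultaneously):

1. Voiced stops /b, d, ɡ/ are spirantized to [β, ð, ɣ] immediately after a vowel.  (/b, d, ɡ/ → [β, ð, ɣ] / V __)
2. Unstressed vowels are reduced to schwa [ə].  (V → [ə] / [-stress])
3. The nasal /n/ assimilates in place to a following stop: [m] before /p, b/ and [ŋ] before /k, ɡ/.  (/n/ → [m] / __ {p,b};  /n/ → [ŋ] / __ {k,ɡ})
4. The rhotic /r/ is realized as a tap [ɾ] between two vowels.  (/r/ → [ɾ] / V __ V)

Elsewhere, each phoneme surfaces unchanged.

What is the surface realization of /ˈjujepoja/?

[ˈjujəpəjə]

/u/ — between /j/ and /j/; rule 2 does not apply here → [u].
/e/ (between /j/ and /p/) occurs in an unstressed syllable → [ə] by rule 2.
/o/ (between /p/ and /j/) occurs in an unstressed syllable → [ə] by rule 2.
/a/ meets the environment for rule 2 (in an unstressed syllable) → [ə].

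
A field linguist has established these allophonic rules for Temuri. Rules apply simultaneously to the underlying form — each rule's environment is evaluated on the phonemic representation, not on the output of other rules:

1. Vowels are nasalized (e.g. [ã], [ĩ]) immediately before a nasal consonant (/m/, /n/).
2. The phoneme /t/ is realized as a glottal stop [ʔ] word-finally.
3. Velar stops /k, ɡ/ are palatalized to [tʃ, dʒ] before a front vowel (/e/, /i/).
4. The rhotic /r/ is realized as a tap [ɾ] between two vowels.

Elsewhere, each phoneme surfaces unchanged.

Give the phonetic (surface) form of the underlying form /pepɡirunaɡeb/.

/p/ stays [p].
/e/ (between /p/ and /p/) is in the target of rule 1 but the environment (before a nasal consonant) is not met → [e].
/p/ — not in any rule's target class → [p].
/ɡ/ — between /p/ and /i/, before a front vowel — surfaces as [dʒ] (rule 3).
/i/ — between /ɡ/ and /r/; rule 1 does not apply here → [i].
Rule 4 applies to /r/ (between /i/ and /u/: between two vowels) → [ɾ].
/u/ (between /r/ and /n/): before a nasal consonant, so rule 1 applies → [ũ].
/n/ (between /u/ and /a/) is unaffected → [n].
/a/ (between /n/ and /ɡ/) fails the environment for rule 1, so it stays [a].
/ɡ/ (between /a/ and /e/) occurs before a front vowel → [dʒ] by rule 3.
/e/ — between /ɡ/ and /b/; rule 1 does not apply here → [e].
/b/ — not in any rule's target class → [b].

[pepdʒiɾũnadʒeb]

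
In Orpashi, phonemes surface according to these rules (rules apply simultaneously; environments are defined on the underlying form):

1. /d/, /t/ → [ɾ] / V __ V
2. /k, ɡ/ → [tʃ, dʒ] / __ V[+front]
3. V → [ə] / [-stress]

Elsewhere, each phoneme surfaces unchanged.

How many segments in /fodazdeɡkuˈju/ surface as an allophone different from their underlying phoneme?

5

Segments that undergo a rule: /o/ → [ə] (rule 3); /d/ → [ɾ] (rule 1); /a/ → [ə] (rule 3); /e/ → [ə] (rule 3); /u/ → [ə] (rule 3).
All other segments surface unchanged.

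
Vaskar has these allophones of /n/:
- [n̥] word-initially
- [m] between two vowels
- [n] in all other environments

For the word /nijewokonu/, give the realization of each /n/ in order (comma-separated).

Occurrence 1 (position 1): word-initially → [n̥].
Occurrence 2 (position 9): between two vowels → [m].

[n̥], [m]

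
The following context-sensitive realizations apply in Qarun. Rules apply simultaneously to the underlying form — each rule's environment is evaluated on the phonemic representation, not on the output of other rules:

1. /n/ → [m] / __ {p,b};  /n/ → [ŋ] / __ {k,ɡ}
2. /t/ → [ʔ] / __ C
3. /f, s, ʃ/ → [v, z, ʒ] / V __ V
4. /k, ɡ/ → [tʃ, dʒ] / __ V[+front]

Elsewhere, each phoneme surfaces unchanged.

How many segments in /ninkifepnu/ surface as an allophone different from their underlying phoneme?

Segments that undergo a rule: /n/ → [ŋ] (rule 1); /k/ → [tʃ] (rule 4); /f/ → [v] (rule 3).
All other segments surface unchanged.

3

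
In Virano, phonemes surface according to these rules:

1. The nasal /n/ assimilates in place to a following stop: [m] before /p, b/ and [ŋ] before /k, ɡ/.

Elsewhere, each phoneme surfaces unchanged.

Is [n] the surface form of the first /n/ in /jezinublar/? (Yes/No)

/n/ (between /i/ and /u/) fails the environment for rule 1, so it stays [n].
The actual realization is [n], which matches [n].

Yes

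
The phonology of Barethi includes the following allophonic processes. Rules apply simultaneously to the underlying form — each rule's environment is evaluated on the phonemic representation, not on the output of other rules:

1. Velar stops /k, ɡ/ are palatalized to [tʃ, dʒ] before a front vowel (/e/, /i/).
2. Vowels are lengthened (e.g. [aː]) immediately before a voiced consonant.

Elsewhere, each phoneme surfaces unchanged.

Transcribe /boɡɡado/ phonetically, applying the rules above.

/o/ — between /b/ and /ɡ/, before a voiced consonant — surfaces as [oː] (rule 2).
/ɡ/ (between /o/ and /ɡ/) fails the environment for rule 1, so it stays [ɡ].
/ɡ/ (between /ɡ/ and /a/): rule 1 targets it, but not before a front vowel → unchanged [ɡ].
/a/ meets the environment for rule 2 (before a voiced consonant) → [aː].
/o/ (word-final) is in the target of rule 2 but the environment (before a voiced consonant) is not met → [o].

[boːɡɡaːdo]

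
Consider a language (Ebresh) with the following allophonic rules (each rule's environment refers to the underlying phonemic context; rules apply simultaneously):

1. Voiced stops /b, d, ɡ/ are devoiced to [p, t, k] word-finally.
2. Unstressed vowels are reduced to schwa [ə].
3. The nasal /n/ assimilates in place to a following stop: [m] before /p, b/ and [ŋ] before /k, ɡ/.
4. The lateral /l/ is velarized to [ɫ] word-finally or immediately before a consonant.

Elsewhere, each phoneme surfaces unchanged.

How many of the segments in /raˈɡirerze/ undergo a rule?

Segments that undergo a rule: /a/ → [ə] (rule 2); /e/ → [ə] (rule 2); /e/ → [ə] (rule 2).
All other segments surface unchanged.

3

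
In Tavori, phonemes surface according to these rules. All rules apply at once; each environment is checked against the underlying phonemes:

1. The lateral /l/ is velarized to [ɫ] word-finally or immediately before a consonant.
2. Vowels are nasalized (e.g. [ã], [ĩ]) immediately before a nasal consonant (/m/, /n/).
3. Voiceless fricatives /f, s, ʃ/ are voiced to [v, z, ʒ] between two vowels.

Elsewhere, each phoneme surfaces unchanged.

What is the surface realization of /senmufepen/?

/s/ (word-initial) is in the target of rule 3 but the environment (between two vowels) is not met → [s].
/e/ (between /s/ and /n/): before a nasal consonant, so rule 2 applies → [ẽ].
/n/ stays [n].
/m/ (between /n/ and /u/): no rule targets it → [m].
/u/ (between /m/ and /f/) is in the target of rule 2 but the environment (before a nasal consonant) is not met → [u].
/f/ (between /u/ and /e/): between two vowels, so rule 3 applies → [v].
/e/ (between /f/ and /p/): rule 2 targets it, but not before a nasal consonant → unchanged [e].
/p/ — not in any rule's target class → [p].
/e/ (between /p/ and /n/): before a nasal consonant, so rule 2 applies → [ẽ].
/n/ stays [n].

[sẽnmuvepẽn]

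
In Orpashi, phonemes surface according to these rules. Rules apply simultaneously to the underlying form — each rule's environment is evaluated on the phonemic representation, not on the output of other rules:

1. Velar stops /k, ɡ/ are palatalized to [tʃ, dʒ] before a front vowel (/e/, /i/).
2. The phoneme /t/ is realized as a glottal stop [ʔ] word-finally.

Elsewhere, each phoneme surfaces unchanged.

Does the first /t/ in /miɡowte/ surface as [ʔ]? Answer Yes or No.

No

/t/ — between /w/ and /e/; rule 2 does not apply here → [t].
The actual realization is [t], not [ʔ].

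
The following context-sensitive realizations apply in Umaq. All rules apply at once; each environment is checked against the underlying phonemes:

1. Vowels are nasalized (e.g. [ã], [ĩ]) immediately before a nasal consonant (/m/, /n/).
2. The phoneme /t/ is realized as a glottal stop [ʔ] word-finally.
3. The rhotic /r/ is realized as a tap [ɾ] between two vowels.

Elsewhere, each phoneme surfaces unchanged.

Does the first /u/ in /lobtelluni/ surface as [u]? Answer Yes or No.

/u/ meets the environment for rule 1 (before a nasal consonant) → [ũ].
The actual realization is [ũ], not [u].

No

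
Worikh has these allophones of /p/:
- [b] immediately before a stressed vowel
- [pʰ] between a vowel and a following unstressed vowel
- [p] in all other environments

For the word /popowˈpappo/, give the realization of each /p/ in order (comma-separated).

[p], [pʰ], [b], [p], [p]

Occurrence 1 (position 1): no conditioning environment matches → elsewhere allophone [p].
Occurrence 2 (position 3): between a vowel and a following unstressed vowel → [pʰ].
Occurrence 3 (position 6): immediately before a stressed vowel → [b].
Occurrence 4 (position 8): no conditioning environment matches → elsewhere allophone [p].
Occurrence 5 (position 9): no conditioning environment matches → elsewhere allophone [p].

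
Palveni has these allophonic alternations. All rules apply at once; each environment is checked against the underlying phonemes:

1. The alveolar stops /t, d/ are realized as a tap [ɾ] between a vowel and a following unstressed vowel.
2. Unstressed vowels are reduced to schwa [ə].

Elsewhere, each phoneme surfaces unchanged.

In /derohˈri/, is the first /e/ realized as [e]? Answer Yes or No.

No

Rule 2 applies to /e/ (between /d/ and /r/: in an unstressed syllable) → [ə].
The actual realization is [ə], not [e].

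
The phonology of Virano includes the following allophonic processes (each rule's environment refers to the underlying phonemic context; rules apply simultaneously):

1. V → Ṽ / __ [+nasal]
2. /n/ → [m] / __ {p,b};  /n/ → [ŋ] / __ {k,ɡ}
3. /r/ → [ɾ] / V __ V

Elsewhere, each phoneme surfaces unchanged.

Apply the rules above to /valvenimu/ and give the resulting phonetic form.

/v/ (word-initial): no rule targets it → [v].
/a/ (between /v/ and /l/) is in the target of rule 1 but the environment (before a nasal consonant) is not met → [a].
/l/ (between /a/ and /v/) is unaffected → [l].
/v/ stays [v].
Rule 1 applies to /e/ (between /v/ and /n/: before a nasal consonant) → [ẽ].
/n/ (between /e/ and /i/) is in the target of rule 2 but the environment (before a labial or velar stop) is not met → [n].
/i/ — between /n/ and /m/, before a nasal consonant — surfaces as [ĩ] (rule 1).
/m/ — not in any rule's target class → [m].
/u/ — word-final; rule 1 does not apply here → [u].

[valvẽnĩmu]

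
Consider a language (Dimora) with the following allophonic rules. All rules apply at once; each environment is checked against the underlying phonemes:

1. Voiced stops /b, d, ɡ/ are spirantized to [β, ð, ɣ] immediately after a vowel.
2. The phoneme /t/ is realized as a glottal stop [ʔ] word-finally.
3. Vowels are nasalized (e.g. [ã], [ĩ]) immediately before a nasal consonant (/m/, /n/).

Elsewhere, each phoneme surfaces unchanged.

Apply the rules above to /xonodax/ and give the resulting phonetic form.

[xõnoðax]

/x/ (word-initial) is unaffected → [x].
Rule 3 applies to /o/ (between /x/ and /n/: before a nasal consonant) → [õ].
/n/ — not in any rule's target class → [n].
/o/ (between /n/ and /d/) is in the target of rule 3 but the environment (before a nasal consonant) is not met → [o].
/d/ meets the environment for rule 1 (immediately after a vowel) → [ð].
/a/ (between /d/ and /x/): rule 3 targets it, but not before a nasal consonant → unchanged [a].
/x/ — not in any rule's target class → [x].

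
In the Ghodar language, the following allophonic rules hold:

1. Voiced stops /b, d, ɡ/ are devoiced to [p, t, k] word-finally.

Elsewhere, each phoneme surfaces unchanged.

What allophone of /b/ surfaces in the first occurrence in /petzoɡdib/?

[p]

/b/ (word-final) occurs word-finally → [p] by rule 1.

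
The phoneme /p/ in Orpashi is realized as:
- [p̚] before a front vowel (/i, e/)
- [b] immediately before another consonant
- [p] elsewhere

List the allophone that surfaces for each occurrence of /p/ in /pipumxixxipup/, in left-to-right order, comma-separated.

[p̚], [p], [p], [p]

Occurrence 1 (position 1): before a front vowel (/i, e/) → [p̚].
Occurrence 2 (position 3): no conditioning environment matches → elsewhere allophone [p].
Occurrence 3 (position 11): no conditioning environment matches → elsewhere allophone [p].
Occurrence 4 (position 13): no conditioning environment matches → elsewhere allophone [p].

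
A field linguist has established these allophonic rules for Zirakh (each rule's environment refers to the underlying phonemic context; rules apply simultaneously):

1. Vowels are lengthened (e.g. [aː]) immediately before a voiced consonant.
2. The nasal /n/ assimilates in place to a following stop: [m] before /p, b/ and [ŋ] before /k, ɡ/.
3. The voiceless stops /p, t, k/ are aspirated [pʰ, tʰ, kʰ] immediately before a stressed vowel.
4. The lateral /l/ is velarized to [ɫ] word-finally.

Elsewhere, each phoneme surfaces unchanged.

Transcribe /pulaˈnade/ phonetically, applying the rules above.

/p/ (word-initial): rule 3 targets it, but not immediately before a stressed vowel → unchanged [p].
/u/ (between /p/ and /l/): before a voiced consonant, so rule 1 applies → [uː].
/l/ (between /u/ and /a/) is in the target of rule 4 but the environment (word-finally) is not met → [l].
/a/ (between /l/ and /n/): before a voiced consonant, so rule 1 applies → [aː].
/n/ — between /a/ and /a/; rule 2 does not apply here → [n].
/a/ meets the environment for rule 1 (before a voiced consonant) → [aː].
/d/ (between /a/ and /e/): no rule targets it → [d].
/e/ (word-final) fails the environment for rule 1, so it stays [e].

[puːlaːˈnaːde]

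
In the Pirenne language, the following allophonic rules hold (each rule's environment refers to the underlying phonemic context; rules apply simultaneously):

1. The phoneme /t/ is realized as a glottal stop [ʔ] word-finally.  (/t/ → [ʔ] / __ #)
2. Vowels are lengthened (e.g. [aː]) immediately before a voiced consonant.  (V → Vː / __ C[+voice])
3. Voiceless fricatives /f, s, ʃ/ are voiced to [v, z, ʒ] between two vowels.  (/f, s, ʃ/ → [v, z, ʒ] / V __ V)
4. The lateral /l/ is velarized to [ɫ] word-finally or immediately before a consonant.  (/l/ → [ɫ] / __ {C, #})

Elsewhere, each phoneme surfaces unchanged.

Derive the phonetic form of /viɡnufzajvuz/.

[viːɡnufzaːjvuːz]

/v/ (word-initial) is unaffected → [v].
/i/ (between /v/ and /ɡ/) occurs before a voiced consonant → [iː] by rule 2.
/ɡ/ stays [ɡ].
/n/ — not in any rule's target class → [n].
/u/ (between /n/ and /f/) is in the target of rule 2 but the environment (before a voiced consonant) is not met → [u].
/f/ (between /u/ and /z/) fails the environment for rule 3, so it stays [f].
/z/ (between /f/ and /a/) is unaffected → [z].
/a/ meets the environment for rule 2 (before a voiced consonant) → [aː].
/j/ (between /a/ and /v/): no rule targets it → [j].
/v/ stays [v].
/u/ — between /v/ and /z/, before a voiced consonant — surfaces as [uː] (rule 2).
/z/ (word-final): no rule targets it → [z].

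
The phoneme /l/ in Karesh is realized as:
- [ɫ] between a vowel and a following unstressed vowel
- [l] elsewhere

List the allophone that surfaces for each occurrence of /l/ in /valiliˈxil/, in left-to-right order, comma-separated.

[ɫ], [ɫ], [l]

Occurrence 1 (position 3): between a vowel and a following unstressed vowel → [ɫ].
Occurrence 2 (position 5): between a vowel and a following unstressed vowel → [ɫ].
Occurrence 3 (position 9): no conditioning environment matches → elsewhere allophone [l].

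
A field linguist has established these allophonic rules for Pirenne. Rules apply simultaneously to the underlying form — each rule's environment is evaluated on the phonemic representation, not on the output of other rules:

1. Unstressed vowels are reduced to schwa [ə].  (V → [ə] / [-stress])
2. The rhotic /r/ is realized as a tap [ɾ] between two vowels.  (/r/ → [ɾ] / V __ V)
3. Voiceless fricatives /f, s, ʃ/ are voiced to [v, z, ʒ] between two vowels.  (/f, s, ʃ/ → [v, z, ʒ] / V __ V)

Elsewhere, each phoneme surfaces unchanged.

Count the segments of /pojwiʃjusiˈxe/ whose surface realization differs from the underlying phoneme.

Segments that undergo a rule: /o/ → [ə] (rule 1); /i/ → [ə] (rule 1); /u/ → [ə] (rule 1); /s/ → [z] (rule 3); /i/ → [ə] (rule 1).
All other segments surface unchanged.

5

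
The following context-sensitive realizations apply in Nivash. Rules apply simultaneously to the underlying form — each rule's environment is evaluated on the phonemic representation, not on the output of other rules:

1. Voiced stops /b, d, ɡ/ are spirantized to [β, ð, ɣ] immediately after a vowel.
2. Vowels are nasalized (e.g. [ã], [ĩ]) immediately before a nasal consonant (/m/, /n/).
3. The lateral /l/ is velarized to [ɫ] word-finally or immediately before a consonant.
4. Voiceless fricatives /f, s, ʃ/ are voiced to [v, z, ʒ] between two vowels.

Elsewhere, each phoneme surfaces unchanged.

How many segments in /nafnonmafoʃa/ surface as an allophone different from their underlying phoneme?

Segments that undergo a rule: /o/ → [õ] (rule 2); /f/ → [v] (rule 4); /ʃ/ → [ʒ] (rule 4).
All other segments surface unchanged.

3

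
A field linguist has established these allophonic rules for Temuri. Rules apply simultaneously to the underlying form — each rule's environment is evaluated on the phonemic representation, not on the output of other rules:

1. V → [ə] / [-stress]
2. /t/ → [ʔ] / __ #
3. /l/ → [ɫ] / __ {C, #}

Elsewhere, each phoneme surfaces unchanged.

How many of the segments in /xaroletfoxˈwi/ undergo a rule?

4

Segments that undergo a rule: /a/ → [ə] (rule 1); /o/ → [ə] (rule 1); /e/ → [ə] (rule 1); /o/ → [ə] (rule 1).
All other segments surface unchanged.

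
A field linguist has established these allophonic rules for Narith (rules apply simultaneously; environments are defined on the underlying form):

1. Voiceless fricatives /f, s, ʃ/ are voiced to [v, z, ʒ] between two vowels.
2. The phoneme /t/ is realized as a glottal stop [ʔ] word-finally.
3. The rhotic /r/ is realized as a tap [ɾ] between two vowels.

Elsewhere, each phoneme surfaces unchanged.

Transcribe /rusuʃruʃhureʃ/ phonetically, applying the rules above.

/r/ (word-initial) is in the target of rule 3 but the environment (between two vowels) is not met → [r].
/s/ (between /u/ and /u/) occurs between two vowels → [z] by rule 1.
/ʃ/ — between /u/ and /r/; rule 1 does not apply here → [ʃ].
/r/ (between /ʃ/ and /u/) is in the target of rule 3 but the environment (between two vowels) is not met → [r].
/ʃ/ — between /u/ and /h/; rule 1 does not apply here → [ʃ].
Rule 3 applies to /r/ (between /u/ and /e/: between two vowels) → [ɾ].
/ʃ/ — word-final; rule 1 does not apply here → [ʃ].

[ruzuʃruʃhuɾeʃ]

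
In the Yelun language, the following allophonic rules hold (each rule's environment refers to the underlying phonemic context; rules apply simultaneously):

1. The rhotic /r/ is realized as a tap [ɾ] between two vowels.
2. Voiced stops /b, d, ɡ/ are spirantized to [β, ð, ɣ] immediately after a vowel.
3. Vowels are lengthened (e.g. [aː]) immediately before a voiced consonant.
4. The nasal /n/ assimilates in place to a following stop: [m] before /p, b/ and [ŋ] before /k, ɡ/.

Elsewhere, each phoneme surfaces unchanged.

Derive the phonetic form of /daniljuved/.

/d/ (word-initial): rule 2 targets it, but not immediately after a vowel → unchanged [d].
/a/ (between /d/ and /n/) occurs before a voiced consonant → [aː] by rule 3.
/n/ (between /a/ and /i/): rule 4 targets it, but not before a labial or velar stop → unchanged [n].
/i/ — between /n/ and /l/, before a voiced consonant — surfaces as [iː] (rule 3).
/l/ stays [l].
/j/ (between /l/ and /u/): no rule targets it → [j].
/u/ (between /j/ and /v/): before a voiced consonant, so rule 3 applies → [uː].
/v/ (between /u/ and /e/) is unaffected → [v].
Rule 3 applies to /e/ (between /v/ and /d/: before a voiced consonant) → [eː].
/d/ (word-final): immediately after a vowel, so rule 2 applies → [ð].

[daːniːljuːveːð]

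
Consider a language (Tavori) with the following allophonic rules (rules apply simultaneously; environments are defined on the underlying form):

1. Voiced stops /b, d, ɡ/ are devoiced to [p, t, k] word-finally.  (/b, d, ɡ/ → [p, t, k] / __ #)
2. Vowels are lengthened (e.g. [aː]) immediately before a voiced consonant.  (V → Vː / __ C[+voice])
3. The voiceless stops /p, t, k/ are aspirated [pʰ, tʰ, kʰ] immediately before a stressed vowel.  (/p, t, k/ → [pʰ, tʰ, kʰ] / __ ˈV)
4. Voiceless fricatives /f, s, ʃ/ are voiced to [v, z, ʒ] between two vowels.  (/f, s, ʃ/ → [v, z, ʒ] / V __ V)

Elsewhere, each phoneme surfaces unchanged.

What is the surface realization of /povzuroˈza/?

/p/ (word-initial) fails the environment for rule 3, so it stays [p].
/o/ (between /p/ and /v/): before a voiced consonant, so rule 2 applies → [oː].
/u/ (between /z/ and /r/): before a voiced consonant, so rule 2 applies → [uː].
/o/ — between /r/ and /z/, before a voiced consonant — surfaces as [oː] (rule 2).
/a/ (word-final) fails the environment for rule 2, so it stays [a].

[poːvzuːroːˈza]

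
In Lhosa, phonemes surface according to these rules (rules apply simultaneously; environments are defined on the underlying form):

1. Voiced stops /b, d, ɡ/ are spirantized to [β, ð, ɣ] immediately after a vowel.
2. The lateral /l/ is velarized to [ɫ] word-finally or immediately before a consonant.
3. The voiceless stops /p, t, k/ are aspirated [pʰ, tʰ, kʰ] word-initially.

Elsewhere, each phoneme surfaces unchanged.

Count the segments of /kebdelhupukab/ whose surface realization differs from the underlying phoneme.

Segments that undergo a rule: /k/ → [kʰ] (rule 3); /b/ → [β] (rule 1); /l/ → [ɫ] (rule 2); /b/ → [β] (rule 1).
All other segments surface unchanged.

4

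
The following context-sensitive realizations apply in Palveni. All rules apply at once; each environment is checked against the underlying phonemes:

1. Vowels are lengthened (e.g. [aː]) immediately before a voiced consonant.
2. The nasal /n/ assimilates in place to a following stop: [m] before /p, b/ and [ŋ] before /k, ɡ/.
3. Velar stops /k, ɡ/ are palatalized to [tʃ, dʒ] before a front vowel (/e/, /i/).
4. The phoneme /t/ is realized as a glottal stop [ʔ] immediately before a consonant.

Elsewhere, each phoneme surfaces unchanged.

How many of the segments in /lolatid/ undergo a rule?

2

Segments that undergo a rule: /o/ → [oː] (rule 1); /i/ → [iː] (rule 1).
All other segments surface unchanged.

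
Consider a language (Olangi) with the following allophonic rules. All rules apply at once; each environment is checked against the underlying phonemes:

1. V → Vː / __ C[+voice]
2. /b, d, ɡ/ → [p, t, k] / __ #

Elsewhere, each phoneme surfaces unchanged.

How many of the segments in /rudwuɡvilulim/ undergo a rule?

Segments that undergo a rule: /u/ → [uː] (rule 1); /u/ → [uː] (rule 1); /i/ → [iː] (rule 1); /u/ → [uː] (rule 1); /i/ → [iː] (rule 1).
All other segments surface unchanged.

5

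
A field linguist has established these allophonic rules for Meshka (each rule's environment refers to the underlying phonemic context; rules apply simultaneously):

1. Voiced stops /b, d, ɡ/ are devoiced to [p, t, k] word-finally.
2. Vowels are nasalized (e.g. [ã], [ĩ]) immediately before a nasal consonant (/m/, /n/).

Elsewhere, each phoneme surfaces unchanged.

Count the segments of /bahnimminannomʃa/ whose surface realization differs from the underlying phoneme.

4

Segments that undergo a rule: /i/ → [ĩ] (rule 2); /i/ → [ĩ] (rule 2); /a/ → [ã] (rule 2); /o/ → [õ] (rule 2).
All other segments surface unchanged.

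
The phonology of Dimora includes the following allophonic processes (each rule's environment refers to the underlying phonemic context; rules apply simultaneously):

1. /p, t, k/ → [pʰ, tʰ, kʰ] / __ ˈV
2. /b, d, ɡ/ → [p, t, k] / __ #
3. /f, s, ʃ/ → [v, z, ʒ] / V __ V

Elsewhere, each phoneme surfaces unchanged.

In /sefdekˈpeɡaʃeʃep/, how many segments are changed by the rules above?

3

Segments that undergo a rule: /p/ → [pʰ] (rule 1); /ʃ/ → [ʒ] (rule 3); /ʃ/ → [ʒ] (rule 3).
All other segments surface unchanged.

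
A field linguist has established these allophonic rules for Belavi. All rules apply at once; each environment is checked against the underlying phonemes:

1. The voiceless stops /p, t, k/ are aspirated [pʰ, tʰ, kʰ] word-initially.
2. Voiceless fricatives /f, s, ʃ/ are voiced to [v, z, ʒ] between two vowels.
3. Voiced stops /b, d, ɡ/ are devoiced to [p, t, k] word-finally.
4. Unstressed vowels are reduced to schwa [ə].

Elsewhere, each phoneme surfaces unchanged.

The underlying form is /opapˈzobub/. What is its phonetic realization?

[əpəpˈzobəp]

Rule 4 applies to /o/ (word-initial: in an unstressed syllable) → [ə].
/p/ (between /o/ and /a/) is in the target of rule 1 but the environment (word-initially) is not met → [p].
/a/ — between /p/ and /p/, in an unstressed syllable — surfaces as [ə] (rule 4).
/p/ — between /a/ and /z/; rule 1 does not apply here → [p].
/z/ (between /p/ and /o/) is unaffected → [z].
/o/ (between /z/ and /b/): rule 4 targets it, but not in an unstressed syllable → unchanged [o].
/b/ — between /o/ and /u/; rule 3 does not apply here → [b].
/u/ (between /b/ and /b/): in an unstressed syllable, so rule 4 applies → [ə].
Rule 3 applies to /b/ (word-final: word-finally) → [p].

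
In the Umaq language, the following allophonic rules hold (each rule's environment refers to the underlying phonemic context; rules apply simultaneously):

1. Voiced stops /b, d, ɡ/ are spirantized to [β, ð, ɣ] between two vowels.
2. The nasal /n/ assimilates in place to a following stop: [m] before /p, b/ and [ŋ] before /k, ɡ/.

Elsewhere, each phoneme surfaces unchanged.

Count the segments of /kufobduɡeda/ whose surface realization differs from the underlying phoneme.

2

Segments that undergo a rule: /ɡ/ → [ɣ] (rule 1); /d/ → [ð] (rule 1).
All other segments surface unchanged.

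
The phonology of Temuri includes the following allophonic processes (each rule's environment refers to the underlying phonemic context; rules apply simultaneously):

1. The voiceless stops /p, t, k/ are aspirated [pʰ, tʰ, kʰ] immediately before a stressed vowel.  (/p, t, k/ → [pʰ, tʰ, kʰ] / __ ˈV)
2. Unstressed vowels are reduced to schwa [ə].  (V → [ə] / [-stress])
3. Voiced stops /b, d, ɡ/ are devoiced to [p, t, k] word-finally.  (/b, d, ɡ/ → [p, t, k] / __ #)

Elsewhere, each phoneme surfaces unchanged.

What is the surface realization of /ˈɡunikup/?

[ˈɡunəkəp]

/ɡ/ (word-initial) fails the environment for rule 3, so it stays [ɡ].
/u/ (between /ɡ/ and /n/): rule 2 targets it, but not in an unstressed syllable → unchanged [u].
/n/ (between /u/ and /i/) is unaffected → [n].
/i/ — between /n/ and /k/, in an unstressed syllable — surfaces as [ə] (rule 2).
/k/ (between /i/ and /u/) fails the environment for rule 1, so it stays [k].
/u/ meets the environment for rule 2 (in an unstressed syllable) → [ə].
/p/ (word-final) fails the environment for rule 1, so it stays [p].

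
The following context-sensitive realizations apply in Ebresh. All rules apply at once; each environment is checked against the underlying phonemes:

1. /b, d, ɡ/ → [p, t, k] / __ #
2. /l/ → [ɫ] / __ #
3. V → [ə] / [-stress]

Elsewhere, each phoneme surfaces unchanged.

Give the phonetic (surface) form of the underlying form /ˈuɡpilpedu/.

/u/ (word-initial) is in the target of rule 3 but the environment (in an unstressed syllable) is not met → [u].
/ɡ/ (between /u/ and /p/) is in the target of rule 1 but the environment (word-finally) is not met → [ɡ].
/p/ (between /ɡ/ and /i/): no rule targets it → [p].
/i/ (between /p/ and /l/) occurs in an unstressed syllable → [ə] by rule 3.
/l/ — between /i/ and /p/; rule 2 does not apply here → [l].
/p/ (between /l/ and /e/) is unaffected → [p].
/e/ — between /p/ and /d/, in an unstressed syllable — surfaces as [ə] (rule 3).
/d/ (between /e/ and /u/) is in the target of rule 1 but the environment (word-finally) is not met → [d].
Rule 3 applies to /u/ (word-final: in an unstressed syllable) → [ə].

[ˈuɡpəlpədə]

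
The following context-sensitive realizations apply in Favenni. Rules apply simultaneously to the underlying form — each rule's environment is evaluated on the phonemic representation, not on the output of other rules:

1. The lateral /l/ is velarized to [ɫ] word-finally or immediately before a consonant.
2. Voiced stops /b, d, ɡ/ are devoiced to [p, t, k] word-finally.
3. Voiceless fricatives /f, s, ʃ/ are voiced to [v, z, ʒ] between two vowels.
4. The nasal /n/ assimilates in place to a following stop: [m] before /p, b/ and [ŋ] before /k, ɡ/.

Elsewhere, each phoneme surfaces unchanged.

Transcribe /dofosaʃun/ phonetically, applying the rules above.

/d/ (word-initial): rule 2 targets it, but not word-finally → unchanged [d].
/f/ — between /o/ and /o/, between two vowels — surfaces as [v] (rule 3).
/s/ — between /o/ and /a/, between two vowels — surfaces as [z] (rule 3).
/ʃ/ meets the environment for rule 3 (between two vowels) → [ʒ].
/n/ (word-final) is in the target of rule 4 but the environment (before a labial or velar stop) is not met → [n].

[dovozaʒun]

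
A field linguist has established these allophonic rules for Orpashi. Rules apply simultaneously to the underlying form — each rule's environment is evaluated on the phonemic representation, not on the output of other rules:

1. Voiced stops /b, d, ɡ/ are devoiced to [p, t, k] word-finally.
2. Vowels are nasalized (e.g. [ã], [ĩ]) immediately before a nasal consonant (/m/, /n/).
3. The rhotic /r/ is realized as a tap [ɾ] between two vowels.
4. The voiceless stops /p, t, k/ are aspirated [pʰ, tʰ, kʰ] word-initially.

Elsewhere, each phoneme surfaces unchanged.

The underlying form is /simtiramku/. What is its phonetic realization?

[sĩmtiɾãmku]

/s/ (word-initial) is unaffected → [s].
/i/ — between /s/ and /m/, before a nasal consonant — surfaces as [ĩ] (rule 2).
/m/ (between /i/ and /t/) is unaffected → [m].
/t/ — between /m/ and /i/; rule 4 does not apply here → [t].
/i/ (between /t/ and /r/): rule 2 targets it, but not before a nasal consonant → unchanged [i].
/r/ (between /i/ and /a/): between two vowels, so rule 3 applies → [ɾ].
/a/ (between /r/ and /m/) occurs before a nasal consonant → [ã] by rule 2.
/m/ (between /a/ and /k/) is unaffected → [m].
/k/ (between /m/ and /u/) is in the target of rule 4 but the environment (word-initially) is not met → [k].
/u/ (word-final) is in the target of rule 2 but the environment (before a nasal consonant) is not met → [u].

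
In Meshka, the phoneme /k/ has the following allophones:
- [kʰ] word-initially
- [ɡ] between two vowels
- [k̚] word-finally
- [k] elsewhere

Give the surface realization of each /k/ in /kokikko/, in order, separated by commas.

Occurrence 1 (position 1): word-initially → [kʰ].
Occurrence 2 (position 3): between two vowels → [ɡ].
Occurrence 3 (position 5): no conditioning environment matches → elsewhere allophone [k].
Occurrence 4 (position 6): no conditioning environment matches → elsewhere allophone [k].

[kʰ], [ɡ], [k], [k]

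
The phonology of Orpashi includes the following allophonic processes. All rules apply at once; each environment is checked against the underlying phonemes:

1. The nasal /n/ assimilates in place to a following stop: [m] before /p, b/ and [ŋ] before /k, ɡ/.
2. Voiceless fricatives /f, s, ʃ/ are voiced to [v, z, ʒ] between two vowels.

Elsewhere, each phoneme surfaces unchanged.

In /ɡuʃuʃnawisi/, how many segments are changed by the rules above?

2

Segments that undergo a rule: /ʃ/ → [ʒ] (rule 2); /s/ → [z] (rule 2).
All other segments surface unchanged.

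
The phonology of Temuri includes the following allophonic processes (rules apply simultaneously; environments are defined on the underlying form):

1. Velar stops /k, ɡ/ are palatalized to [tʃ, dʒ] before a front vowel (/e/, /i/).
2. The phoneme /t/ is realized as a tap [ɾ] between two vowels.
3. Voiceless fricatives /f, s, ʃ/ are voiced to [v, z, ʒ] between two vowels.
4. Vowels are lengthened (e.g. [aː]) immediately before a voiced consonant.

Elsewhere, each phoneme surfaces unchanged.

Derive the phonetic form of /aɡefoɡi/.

[aːdʒevoːdʒi]

Rule 4 applies to /a/ (word-initial: before a voiced consonant) → [aː].
/ɡ/ — between /a/ and /e/, before a front vowel — surfaces as [dʒ] (rule 1).
/e/ (between /ɡ/ and /f/): rule 4 targets it, but not before a voiced consonant → unchanged [e].
Rule 3 applies to /f/ (between /e/ and /o/: between two vowels) → [v].
/o/ (between /f/ and /ɡ/): before a voiced consonant, so rule 4 applies → [oː].
Rule 1 applies to /ɡ/ (between /o/ and /i/: before a front vowel) → [dʒ].
/i/ — word-final; rule 4 does not apply here → [i].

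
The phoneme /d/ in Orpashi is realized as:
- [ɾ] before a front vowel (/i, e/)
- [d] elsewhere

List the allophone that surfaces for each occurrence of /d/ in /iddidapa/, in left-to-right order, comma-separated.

[d], [ɾ], [d]

Occurrence 1 (position 2): no conditioning environment matches → elsewhere allophone [d].
Occurrence 2 (position 3): before a front vowel (/i, e/) → [ɾ].
Occurrence 3 (position 5): no conditioning environment matches → elsewhere allophone [d].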